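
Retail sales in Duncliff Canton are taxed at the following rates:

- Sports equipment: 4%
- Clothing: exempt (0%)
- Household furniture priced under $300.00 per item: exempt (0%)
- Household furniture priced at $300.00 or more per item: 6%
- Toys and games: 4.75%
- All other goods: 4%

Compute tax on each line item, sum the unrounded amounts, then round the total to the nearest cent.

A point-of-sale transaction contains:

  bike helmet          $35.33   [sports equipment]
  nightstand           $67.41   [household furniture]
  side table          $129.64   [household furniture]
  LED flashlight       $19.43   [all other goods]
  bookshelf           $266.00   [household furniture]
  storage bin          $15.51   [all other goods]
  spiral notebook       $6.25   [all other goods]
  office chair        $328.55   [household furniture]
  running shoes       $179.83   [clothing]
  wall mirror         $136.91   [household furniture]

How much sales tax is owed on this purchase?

$22.77

Bike helmet $35.33: sports equipment → 4% → $1.4132
Nightstand $67.41: household furniture, under $300.00 → 0% → $0.00
Side table $129.64: household furniture, under $300.00 → 0% → $0.00
LED flashlight $19.43: all other goods → 4% → $0.7772
Bookshelf $266.00: household furniture, under $300.00 → 0% → $0.00
Storage bin $15.51: all other goods → 4% → $0.6204
Spiral notebook $6.25: all other goods → 4% → $0.25
Office chair $328.55: household furniture, $300.00 or more → 6% → $19.713
Running shoes $179.83: clothing → 0% → $0.00
Wall mirror $136.91: household furniture, under $300.00 → 0% → $0.00
Unrounded tax sum = $22.7738 → $22.77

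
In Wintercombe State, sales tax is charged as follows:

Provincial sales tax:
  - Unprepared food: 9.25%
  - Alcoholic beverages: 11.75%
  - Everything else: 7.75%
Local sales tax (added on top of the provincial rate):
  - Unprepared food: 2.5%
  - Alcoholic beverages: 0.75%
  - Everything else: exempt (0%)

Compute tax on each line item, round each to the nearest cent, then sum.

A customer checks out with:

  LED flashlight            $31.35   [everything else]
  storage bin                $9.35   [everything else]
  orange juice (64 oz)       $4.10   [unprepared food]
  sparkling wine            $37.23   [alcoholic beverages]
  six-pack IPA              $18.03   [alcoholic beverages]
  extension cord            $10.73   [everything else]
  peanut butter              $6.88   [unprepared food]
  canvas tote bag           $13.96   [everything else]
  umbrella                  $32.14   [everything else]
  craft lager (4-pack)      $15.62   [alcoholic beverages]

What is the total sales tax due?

$17.69

LED flashlight $31.35: everything else → 7.75% + 0% local = 7.75% → $2.43
Storage bin $9.35: everything else → 7.75% + 0% local = 7.75% → $0.72
Orange juice (64 oz) $4.10: unprepared food → 9.25% + 2.5% local = 11.75% → $0.48
Sparkling wine $37.23: alcoholic beverages → 11.75% + 0.75% local = 12.5% → $4.65
Six-pack IPA $18.03: alcoholic beverages → 11.75% + 0.75% local = 12.5% → $2.25
Extension cord $10.73: everything else → 7.75% + 0% local = 7.75% → $0.83
Peanut butter $6.88: unprepared food → 9.25% + 2.5% local = 11.75% → $0.81
Canvas tote bag $13.96: everything else → 7.75% + 0% local = 7.75% → $1.08
Umbrella $32.14: everything else → 7.75% + 0% local = 7.75% → $2.49
Craft lager (4-pack) $15.62: alcoholic beverages → 11.75% + 0.75% local = 12.5% → $1.95
Total tax = $2.43 + $0.72 + $0.48 + $4.65 + $2.25 + $0.83 + $0.81 + $1.08 + $2.49 + $1.95 = $17.69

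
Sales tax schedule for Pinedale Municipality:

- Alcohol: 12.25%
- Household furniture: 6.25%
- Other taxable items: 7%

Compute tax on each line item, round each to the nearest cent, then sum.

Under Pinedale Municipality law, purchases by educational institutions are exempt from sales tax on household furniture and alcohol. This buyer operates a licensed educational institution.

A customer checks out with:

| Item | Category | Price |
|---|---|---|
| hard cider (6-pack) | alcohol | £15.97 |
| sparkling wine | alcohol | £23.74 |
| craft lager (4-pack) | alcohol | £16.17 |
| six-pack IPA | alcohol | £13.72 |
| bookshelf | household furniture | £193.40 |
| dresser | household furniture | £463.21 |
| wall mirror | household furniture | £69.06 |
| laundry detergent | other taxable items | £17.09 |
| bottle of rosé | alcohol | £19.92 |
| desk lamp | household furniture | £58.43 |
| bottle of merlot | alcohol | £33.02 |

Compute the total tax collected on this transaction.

Hard cider (6-pack) £15.97: alcohol, buyer-exempt → 0% → £0.00
Sparkling wine £23.74: alcohol, buyer-exempt → 0% → £0.00
Craft lager (4-pack) £16.17: alcohol, buyer-exempt → 0% → £0.00
Six-pack IPA £13.72: alcohol, buyer-exempt → 0% → £0.00
Bookshelf £193.40: household furniture, buyer-exempt → 0% → £0.00
Dresser £463.21: household furniture, buyer-exempt → 0% → £0.00
Wall mirror £69.06: household furniture, buyer-exempt → 0% → £0.00
Laundry detergent £17.09: other taxable items → 7% → £1.20
Bottle of rosé £19.92: alcohol, buyer-exempt → 0% → £0.00
Desk lamp £58.43: household furniture, buyer-exempt → 0% → £0.00
Bottle of merlot £33.02: alcohol, buyer-exempt → 0% → £0.00
Total tax = £1.20

£1.20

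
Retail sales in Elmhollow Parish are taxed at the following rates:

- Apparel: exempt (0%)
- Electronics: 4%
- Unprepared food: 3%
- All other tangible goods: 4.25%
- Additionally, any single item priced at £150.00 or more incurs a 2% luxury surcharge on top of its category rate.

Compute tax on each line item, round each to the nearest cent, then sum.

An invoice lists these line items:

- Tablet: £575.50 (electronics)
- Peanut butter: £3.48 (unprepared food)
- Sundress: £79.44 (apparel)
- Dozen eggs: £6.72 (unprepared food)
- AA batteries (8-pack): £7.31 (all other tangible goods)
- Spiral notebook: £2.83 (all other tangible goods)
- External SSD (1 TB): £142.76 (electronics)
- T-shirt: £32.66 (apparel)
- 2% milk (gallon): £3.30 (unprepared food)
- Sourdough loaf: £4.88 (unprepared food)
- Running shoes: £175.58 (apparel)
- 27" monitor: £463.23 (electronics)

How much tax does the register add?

£72.52

Tablet £575.50: electronics → 4% + 2% surcharge = 6% → £34.53
Peanut butter £3.48: unprepared food → 3% → £0.10
Sundress £79.44: apparel → 0% → £0.00
Dozen eggs £6.72: unprepared food → 3% → £0.20
AA batteries (8-pack) £7.31: all other tangible goods → 4.25% → £0.31
Spiral notebook £2.83: all other tangible goods → 4.25% → £0.12
External SSD (1 TB) £142.76: electronics → 4% → £5.71
T-shirt £32.66: apparel → 0% → £0.00
2% milk (gallon) £3.30: unprepared food → 3% → £0.10
Sourdough loaf £4.88: unprepared food → 3% → £0.15
Running shoes £175.58: apparel → 0% + 2% surcharge = 2% → £3.51
27" monitor £463.23: electronics → 4% + 2% surcharge = 6% → £27.79
Total tax = £34.53 + £0.10 + £0.20 + £0.31 + £0.12 + £5.71 + £0.10 + £0.15 + £3.51 + £27.79 = £72.52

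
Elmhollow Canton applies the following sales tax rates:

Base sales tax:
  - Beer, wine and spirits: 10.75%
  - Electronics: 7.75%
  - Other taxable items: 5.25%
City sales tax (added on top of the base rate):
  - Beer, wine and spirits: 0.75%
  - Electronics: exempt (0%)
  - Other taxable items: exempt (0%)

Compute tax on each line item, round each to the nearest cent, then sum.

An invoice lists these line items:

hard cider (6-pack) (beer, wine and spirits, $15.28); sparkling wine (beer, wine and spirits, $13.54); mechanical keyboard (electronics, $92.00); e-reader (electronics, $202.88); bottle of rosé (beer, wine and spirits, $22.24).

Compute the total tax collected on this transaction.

$28.73

Hard cider (6-pack) $15.28: beer, wine and spirits → 10.75% + 0.75% city = 11.5% → $1.76
Sparkling wine $13.54: beer, wine and spirits → 10.75% + 0.75% city = 11.5% → $1.56
Mechanical keyboard $92.00: electronics → 7.75% + 0% city = 7.75% → $7.13
E-reader $202.88: electronics → 7.75% + 0% city = 7.75% → $15.72
Bottle of rosé $22.24: beer, wine and spirits → 10.75% + 0.75% city = 11.5% → $2.56
Total tax = $1.76 + $1.56 + $7.13 + $15.72 + $2.56 = $28.73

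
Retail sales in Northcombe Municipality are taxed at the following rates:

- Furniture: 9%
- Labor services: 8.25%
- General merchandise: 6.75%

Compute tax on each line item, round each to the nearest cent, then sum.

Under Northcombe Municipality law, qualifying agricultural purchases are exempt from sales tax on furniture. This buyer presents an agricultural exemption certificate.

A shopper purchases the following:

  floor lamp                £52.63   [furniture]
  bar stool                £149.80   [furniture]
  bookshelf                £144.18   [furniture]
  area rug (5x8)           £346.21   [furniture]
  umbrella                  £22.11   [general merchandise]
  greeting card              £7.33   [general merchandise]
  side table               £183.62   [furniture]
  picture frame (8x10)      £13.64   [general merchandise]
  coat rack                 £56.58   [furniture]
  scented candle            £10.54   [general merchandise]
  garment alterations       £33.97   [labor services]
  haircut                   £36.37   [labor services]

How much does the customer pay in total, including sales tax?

Floor lamp £52.63: furniture, buyer-exempt → 0% → £0.00
Bar stool £149.80: furniture, buyer-exempt → 0% → £0.00
Bookshelf £144.18: furniture, buyer-exempt → 0% → £0.00
Area rug (5x8) £346.21: furniture, buyer-exempt → 0% → £0.00
Umbrella £22.11: general merchandise → 6.75% → £1.49
Greeting card £7.33: general merchandise → 6.75% → £0.49
Side table £183.62: furniture, buyer-exempt → 0% → £0.00
Picture frame (8x10) £13.64: general merchandise → 6.75% → £0.92
Coat rack £56.58: furniture, buyer-exempt → 0% → £0.00
Scented candle £10.54: general merchandise → 6.75% → £0.71
Garment alterations £33.97: labor services → 8.25% → £2.80
Haircut £36.37: labor services → 8.25% → £3.00
Subtotal = £1056.98; tax = £9.41; total due = £1066.39

£1066.39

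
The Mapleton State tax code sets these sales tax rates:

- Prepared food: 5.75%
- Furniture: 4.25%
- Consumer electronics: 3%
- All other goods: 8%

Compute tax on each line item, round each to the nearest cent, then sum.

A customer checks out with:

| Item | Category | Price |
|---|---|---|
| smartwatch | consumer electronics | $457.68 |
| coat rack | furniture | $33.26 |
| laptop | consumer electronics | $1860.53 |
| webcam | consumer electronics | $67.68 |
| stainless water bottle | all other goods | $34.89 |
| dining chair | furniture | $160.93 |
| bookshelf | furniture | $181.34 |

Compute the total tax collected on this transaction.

$90.33

Smartwatch $457.68: consumer electronics → 3% → $13.73
Coat rack $33.26: furniture → 4.25% → $1.41
Laptop $1860.53: consumer electronics → 3% → $55.82
Webcam $67.68: consumer electronics → 3% → $2.03
Stainless water bottle $34.89: all other goods → 8% → $2.79
Dining chair $160.93: furniture → 4.25% → $6.84
Bookshelf $181.34: furniture → 4.25% → $7.71
Total tax = $13.73 + $1.41 + $55.82 + $2.03 + $2.79 + $6.84 + $7.71 = $90.33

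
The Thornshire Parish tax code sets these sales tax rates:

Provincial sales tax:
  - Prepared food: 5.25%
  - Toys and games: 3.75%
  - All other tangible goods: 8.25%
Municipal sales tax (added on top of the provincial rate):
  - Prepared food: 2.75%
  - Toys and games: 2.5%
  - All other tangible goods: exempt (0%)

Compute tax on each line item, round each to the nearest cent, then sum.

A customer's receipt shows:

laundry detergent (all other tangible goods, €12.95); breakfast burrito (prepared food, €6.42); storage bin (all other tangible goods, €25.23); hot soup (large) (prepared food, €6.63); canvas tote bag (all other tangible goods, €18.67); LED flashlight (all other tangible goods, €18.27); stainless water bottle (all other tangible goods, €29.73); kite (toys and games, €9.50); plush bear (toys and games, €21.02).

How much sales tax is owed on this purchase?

€11.59

Laundry detergent €12.95: all other tangible goods → 8.25% + 0% municipal = 8.25% → €1.07
Breakfast burrito €6.42: prepared food → 5.25% + 2.75% municipal = 8% → €0.51
Storage bin €25.23: all other tangible goods → 8.25% + 0% municipal = 8.25% → €2.08
Hot soup (large) €6.63: prepared food → 5.25% + 2.75% municipal = 8% → €0.53
Canvas tote bag €18.67: all other tangible goods → 8.25% + 0% municipal = 8.25% → €1.54
LED flashlight €18.27: all other tangible goods → 8.25% + 0% municipal = 8.25% → €1.51
Stainless water bottle €29.73: all other tangible goods → 8.25% + 0% municipal = 8.25% → €2.45
Kite €9.50: toys and games → 3.75% + 2.5% municipal = 6.25% → €0.59
Plush bear €21.02: toys and games → 3.75% + 2.5% municipal = 6.25% → €1.31
Total tax = €1.07 + €0.51 + €2.08 + €0.53 + €1.54 + €1.51 + €2.45 + €0.59 + €1.31 = €11.59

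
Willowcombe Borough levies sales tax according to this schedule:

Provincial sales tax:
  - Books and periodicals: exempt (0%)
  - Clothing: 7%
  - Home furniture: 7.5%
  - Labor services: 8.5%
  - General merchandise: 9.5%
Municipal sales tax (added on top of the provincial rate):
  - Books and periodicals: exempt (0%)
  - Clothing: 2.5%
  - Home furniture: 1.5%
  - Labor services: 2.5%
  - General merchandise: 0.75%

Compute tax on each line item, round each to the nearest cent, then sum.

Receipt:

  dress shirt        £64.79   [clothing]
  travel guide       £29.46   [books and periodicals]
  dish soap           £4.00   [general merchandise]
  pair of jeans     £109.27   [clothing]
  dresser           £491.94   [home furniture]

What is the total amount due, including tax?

£760.68

Dress shirt £64.79: clothing → 7% + 2.5% municipal = 9.5% → £6.16
Travel guide £29.46: books and periodicals → 0% + 0% municipal = 0% → £0.00
Dish soap £4.00: general merchandise → 9.5% + 0.75% municipal = 10.25% → £0.41
Pair of jeans £109.27: clothing → 7% + 2.5% municipal = 9.5% → £10.38
Dresser £491.94: home furniture → 7.5% + 1.5% municipal = 9% → £44.27
Subtotal = £699.46; tax = £61.22; total due = £760.68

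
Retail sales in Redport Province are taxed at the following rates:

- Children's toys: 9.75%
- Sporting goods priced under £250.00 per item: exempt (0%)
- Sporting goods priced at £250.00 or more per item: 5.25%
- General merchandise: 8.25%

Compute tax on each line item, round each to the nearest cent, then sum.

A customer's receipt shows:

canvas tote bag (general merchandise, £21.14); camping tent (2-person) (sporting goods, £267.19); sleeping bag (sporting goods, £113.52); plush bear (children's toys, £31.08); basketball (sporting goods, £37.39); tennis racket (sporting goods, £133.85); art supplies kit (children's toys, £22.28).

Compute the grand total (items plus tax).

Canvas tote bag £21.14: general merchandise → 8.25% → £1.74
Camping tent (2-person) £267.19: sporting goods, £250.00 or more → 5.25% → £14.03
Sleeping bag £113.52: sporting goods, under £250.00 → 0% → £0.00
Plush bear £31.08: children's toys → 9.75% → £3.03
Basketball £37.39: sporting goods, under £250.00 → 0% → £0.00
Tennis racket £133.85: sporting goods, under £250.00 → 0% → £0.00
Art supplies kit £22.28: children's toys → 9.75% → £2.17
Subtotal = £626.45; tax = £20.97; total due = £647.42

£647.42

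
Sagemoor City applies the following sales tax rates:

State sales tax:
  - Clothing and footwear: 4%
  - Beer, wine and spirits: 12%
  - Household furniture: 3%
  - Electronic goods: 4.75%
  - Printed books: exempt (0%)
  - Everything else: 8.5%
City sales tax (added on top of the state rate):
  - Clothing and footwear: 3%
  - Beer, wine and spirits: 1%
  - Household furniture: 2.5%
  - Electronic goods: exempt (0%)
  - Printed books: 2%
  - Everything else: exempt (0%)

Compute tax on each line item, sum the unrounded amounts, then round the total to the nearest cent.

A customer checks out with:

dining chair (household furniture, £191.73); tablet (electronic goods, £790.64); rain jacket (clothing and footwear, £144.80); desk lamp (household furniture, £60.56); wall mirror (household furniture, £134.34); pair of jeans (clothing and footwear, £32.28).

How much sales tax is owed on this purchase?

£71.22

Dining chair £191.73: household furniture → 3% + 2.5% city = 5.5% → £10.54515
Tablet £790.64: electronic goods → 4.75% + 0% city = 4.75% → £37.5554
Rain jacket £144.80: clothing and footwear → 4% + 3% city = 7% → £10.136
Desk lamp £60.56: household furniture → 3% + 2.5% city = 5.5% → £3.3308
Wall mirror £134.34: household furniture → 3% + 2.5% city = 5.5% → £7.3887
Pair of jeans £32.28: clothing and footwear → 4% + 3% city = 7% → £2.2596
Unrounded tax sum = £71.21565 → £71.22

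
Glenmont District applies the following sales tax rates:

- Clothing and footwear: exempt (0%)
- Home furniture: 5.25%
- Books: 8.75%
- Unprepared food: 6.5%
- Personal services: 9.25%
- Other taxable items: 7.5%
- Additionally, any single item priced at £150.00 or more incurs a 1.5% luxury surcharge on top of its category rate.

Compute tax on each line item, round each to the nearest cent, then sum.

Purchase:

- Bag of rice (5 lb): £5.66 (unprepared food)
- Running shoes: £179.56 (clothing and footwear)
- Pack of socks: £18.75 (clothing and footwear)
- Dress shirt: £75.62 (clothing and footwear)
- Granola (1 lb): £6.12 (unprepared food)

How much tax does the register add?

£3.46

Bag of rice (5 lb) £5.66: unprepared food → 6.5% → £0.37
Running shoes £179.56: clothing and footwear → 0% + 1.5% surcharge = 1.5% → £2.69
Pack of socks £18.75: clothing and footwear → 0% → £0.00
Dress shirt £75.62: clothing and footwear → 0% → £0.00
Granola (1 lb) £6.12: unprepared food → 6.5% → £0.40
Total tax = £0.37 + £2.69 + £0.40 = £3.46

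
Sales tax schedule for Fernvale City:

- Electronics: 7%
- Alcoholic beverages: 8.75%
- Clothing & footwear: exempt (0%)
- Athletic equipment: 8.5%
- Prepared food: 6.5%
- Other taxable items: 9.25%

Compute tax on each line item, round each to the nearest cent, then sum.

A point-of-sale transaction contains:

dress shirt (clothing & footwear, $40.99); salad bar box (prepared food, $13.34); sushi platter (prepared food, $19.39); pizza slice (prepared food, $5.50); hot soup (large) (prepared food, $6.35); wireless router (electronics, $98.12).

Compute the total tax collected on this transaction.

$9.77

Dress shirt $40.99: clothing & footwear → 0% → $0.00
Salad bar box $13.34: prepared food → 6.5% → $0.87
Sushi platter $19.39: prepared food → 6.5% → $1.26
Pizza slice $5.50: prepared food → 6.5% → $0.36
Hot soup (large) $6.35: prepared food → 6.5% → $0.41
Wireless router $98.12: electronics → 7% → $6.87
Total tax = $0.87 + $1.26 + $0.36 + $0.41 + $6.87 = $9.77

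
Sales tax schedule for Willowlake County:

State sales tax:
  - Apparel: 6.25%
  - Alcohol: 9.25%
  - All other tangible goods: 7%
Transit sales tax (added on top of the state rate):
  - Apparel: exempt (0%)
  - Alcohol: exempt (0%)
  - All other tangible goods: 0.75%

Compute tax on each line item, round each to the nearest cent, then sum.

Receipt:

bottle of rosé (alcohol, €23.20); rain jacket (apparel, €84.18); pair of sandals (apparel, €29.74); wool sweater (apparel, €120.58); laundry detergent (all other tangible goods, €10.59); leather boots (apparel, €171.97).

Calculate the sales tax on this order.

Bottle of rosé €23.20: alcohol → 9.25% + 0% transit = 9.25% → €2.15
Rain jacket €84.18: apparel → 6.25% + 0% transit = 6.25% → €5.26
Pair of sandals €29.74: apparel → 6.25% + 0% transit = 6.25% → €1.86
Wool sweater €120.58: apparel → 6.25% + 0% transit = 6.25% → €7.54
Laundry detergent €10.59: all other tangible goods → 7% + 0.75% transit = 7.75% → €0.82
Leather boots €171.97: apparel → 6.25% + 0% transit = 6.25% → €10.75
Total tax = €2.15 + €5.26 + €1.86 + €7.54 + €0.82 + €10.75 = €28.38

€28.38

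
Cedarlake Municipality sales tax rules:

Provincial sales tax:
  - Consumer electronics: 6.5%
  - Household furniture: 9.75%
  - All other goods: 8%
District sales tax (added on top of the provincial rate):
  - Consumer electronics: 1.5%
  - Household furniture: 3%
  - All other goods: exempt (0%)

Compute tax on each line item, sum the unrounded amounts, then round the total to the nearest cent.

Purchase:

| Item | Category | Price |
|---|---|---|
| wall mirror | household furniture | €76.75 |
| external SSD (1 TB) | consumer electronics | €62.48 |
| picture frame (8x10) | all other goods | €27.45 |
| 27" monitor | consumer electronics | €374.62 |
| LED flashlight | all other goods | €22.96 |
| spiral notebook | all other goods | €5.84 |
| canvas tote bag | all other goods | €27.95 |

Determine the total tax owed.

€51.49

Wall mirror €76.75: household furniture → 9.75% + 3% district = 12.75% → €9.785625
External SSD (1 TB) €62.48: consumer electronics → 6.5% + 1.5% district = 8% → €4.9984
Picture frame (8x10) €27.45: all other goods → 8% + 0% district = 8% → €2.196
27" monitor €374.62: consumer electronics → 6.5% + 1.5% district = 8% → €29.9696
LED flashlight €22.96: all other goods → 8% + 0% district = 8% → €1.8368
Spiral notebook €5.84: all other goods → 8% + 0% district = 8% → €0.4672
Canvas tote bag €27.95: all other goods → 8% + 0% district = 8% → €2.236
Unrounded tax sum = €51.489625 → €51.49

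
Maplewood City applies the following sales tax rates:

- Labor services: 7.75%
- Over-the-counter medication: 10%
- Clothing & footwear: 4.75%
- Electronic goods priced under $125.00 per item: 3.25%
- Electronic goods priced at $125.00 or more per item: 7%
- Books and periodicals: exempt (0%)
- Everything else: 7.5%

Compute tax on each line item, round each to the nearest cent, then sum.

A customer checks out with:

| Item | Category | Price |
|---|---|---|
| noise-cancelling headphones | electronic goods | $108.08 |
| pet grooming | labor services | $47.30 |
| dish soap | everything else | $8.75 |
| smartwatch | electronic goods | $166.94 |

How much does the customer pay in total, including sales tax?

Noise-cancelling headphones $108.08: electronic goods, under $125.00 → 3.25% → $3.51
Pet grooming $47.30: labor services → 7.75% → $3.67
Dish soap $8.75: everything else → 7.5% → $0.66
Smartwatch $166.94: electronic goods, $125.00 or more → 7% → $11.69
Subtotal = $331.07; tax = $19.53; total due = $350.60

$350.60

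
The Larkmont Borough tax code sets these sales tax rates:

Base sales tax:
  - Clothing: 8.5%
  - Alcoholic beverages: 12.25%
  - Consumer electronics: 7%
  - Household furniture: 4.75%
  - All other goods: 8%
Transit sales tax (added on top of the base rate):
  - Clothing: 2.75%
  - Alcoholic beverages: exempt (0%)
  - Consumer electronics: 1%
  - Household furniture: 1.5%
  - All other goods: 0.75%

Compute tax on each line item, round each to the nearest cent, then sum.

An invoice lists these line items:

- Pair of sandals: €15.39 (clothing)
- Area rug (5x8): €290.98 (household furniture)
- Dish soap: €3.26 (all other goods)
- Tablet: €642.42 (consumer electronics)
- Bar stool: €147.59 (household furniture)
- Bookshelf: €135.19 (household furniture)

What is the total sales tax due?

Pair of sandals €15.39: clothing → 8.5% + 2.75% transit = 11.25% → €1.73
Area rug (5x8) €290.98: household furniture → 4.75% + 1.5% transit = 6.25% → €18.19
Dish soap €3.26: all other goods → 8% + 0.75% transit = 8.75% → €0.29
Tablet €642.42: consumer electronics → 7% + 1% transit = 8% → €51.39
Bar stool €147.59: household furniture → 4.75% + 1.5% transit = 6.25% → €9.22
Bookshelf €135.19: household furniture → 4.75% + 1.5% transit = 6.25% → €8.45
Total tax = €1.73 + €18.19 + €0.29 + €51.39 + €9.22 + €8.45 = €89.27

€89.27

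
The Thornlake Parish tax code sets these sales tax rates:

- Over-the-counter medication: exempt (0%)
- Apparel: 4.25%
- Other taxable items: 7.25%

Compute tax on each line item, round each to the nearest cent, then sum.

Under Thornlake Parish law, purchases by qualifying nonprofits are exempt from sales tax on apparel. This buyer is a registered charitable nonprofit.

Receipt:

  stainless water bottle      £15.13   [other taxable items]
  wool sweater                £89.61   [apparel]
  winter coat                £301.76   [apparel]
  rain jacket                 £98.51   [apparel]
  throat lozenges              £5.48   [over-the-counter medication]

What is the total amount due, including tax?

£511.59

Stainless water bottle £15.13: other taxable items → 7.25% → £1.10
Wool sweater £89.61: apparel, buyer-exempt → 0% → £0.00
Winter coat £301.76: apparel, buyer-exempt → 0% → £0.00
Rain jacket £98.51: apparel, buyer-exempt → 0% → £0.00
Throat lozenges £5.48: over-the-counter medication → 0% → £0.00
Subtotal = £510.49; tax = £1.10; total due = £511.59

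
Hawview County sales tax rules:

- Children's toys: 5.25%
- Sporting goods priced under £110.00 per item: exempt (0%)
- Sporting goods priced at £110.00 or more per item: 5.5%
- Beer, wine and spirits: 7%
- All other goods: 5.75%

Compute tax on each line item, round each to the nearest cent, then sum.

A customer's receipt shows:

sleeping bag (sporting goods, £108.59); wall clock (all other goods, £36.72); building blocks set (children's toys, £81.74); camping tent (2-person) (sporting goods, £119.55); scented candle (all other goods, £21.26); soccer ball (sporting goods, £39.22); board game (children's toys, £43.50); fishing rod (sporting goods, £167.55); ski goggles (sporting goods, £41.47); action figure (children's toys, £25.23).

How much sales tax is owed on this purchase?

Sleeping bag £108.59: sporting goods, under £110.00 → 0% → £0.00
Wall clock £36.72: all other goods → 5.75% → £2.11
Building blocks set £81.74: children's toys → 5.25% → £4.29
Camping tent (2-person) £119.55: sporting goods, £110.00 or more → 5.5% → £6.58
Scented candle £21.26: all other goods → 5.75% → £1.22
Soccer ball £39.22: sporting goods, under £110.00 → 0% → £0.00
Board game £43.50: children's toys → 5.25% → £2.28
Fishing rod £167.55: sporting goods, £110.00 or more → 5.5% → £9.22
Ski goggles £41.47: sporting goods, under £110.00 → 0% → £0.00
Action figure £25.23: children's toys → 5.25% → £1.32
Total tax = £2.11 + £4.29 + £6.58 + £1.22 + £2.28 + £9.22 + £1.32 = £27.02

£27.02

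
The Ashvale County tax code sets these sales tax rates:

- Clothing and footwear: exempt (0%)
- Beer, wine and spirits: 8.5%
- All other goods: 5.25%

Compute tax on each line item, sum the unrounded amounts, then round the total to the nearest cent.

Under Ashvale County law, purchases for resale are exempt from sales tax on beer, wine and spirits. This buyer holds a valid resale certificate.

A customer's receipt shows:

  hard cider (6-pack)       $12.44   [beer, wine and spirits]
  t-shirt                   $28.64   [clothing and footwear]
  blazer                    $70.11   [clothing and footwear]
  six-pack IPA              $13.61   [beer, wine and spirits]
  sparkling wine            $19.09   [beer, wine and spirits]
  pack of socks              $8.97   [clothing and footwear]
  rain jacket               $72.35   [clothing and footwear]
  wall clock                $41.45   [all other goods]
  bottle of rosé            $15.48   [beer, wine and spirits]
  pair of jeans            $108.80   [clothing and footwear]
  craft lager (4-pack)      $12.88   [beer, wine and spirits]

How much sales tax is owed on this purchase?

Hard cider (6-pack) $12.44: beer, wine and spirits, buyer-exempt → 0% → $0.00
T-shirt $28.64: clothing and footwear → 0% → $0.00
Blazer $70.11: clothing and footwear → 0% → $0.00
Six-pack IPA $13.61: beer, wine and spirits, buyer-exempt → 0% → $0.00
Sparkling wine $19.09: beer, wine and spirits, buyer-exempt → 0% → $0.00
Pack of socks $8.97: clothing and footwear → 0% → $0.00
Rain jacket $72.35: clothing and footwear → 0% → $0.00
Wall clock $41.45: all other goods → 5.25% → $2.176125
Bottle of rosé $15.48: beer, wine and spirits, buyer-exempt → 0% → $0.00
Pair of jeans $108.80: clothing and footwear → 0% → $0.00
Craft lager (4-pack) $12.88: beer, wine and spirits, buyer-exempt → 0% → $0.00
Unrounded tax sum = $2.176125 → $2.18

$2.18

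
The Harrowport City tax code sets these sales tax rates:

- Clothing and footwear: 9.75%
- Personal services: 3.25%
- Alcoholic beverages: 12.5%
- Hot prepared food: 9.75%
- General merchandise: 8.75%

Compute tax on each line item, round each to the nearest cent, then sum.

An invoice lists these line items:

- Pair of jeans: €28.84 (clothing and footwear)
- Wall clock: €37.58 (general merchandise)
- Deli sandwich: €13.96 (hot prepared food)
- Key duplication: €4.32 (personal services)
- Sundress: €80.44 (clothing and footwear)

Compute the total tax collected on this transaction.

Pair of jeans €28.84: clothing and footwear → 9.75% → €2.81
Wall clock €37.58: general merchandise → 8.75% → €3.29
Deli sandwich €13.96: hot prepared food → 9.75% → €1.36
Key duplication €4.32: personal services → 3.25% → €0.14
Sundress €80.44: clothing and footwear → 9.75% → €7.84
Total tax = €2.81 + €3.29 + €1.36 + €0.14 + €7.84 = €15.44

€15.44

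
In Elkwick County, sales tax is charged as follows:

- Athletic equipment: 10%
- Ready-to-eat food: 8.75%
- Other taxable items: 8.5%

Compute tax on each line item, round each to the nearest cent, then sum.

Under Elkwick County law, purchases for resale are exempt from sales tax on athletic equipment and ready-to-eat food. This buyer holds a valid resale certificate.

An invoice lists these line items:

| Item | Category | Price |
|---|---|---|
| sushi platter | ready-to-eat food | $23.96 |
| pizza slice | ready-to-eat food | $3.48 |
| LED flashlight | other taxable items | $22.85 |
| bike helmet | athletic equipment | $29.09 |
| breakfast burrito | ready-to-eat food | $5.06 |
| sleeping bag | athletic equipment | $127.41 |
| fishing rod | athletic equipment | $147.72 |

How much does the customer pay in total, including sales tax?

$361.51

Sushi platter $23.96: ready-to-eat food, buyer-exempt → 0% → $0.00
Pizza slice $3.48: ready-to-eat food, buyer-exempt → 0% → $0.00
LED flashlight $22.85: other taxable items → 8.5% → $1.94
Bike helmet $29.09: athletic equipment, buyer-exempt → 0% → $0.00
Breakfast burrito $5.06: ready-to-eat food, buyer-exempt → 0% → $0.00
Sleeping bag $127.41: athletic equipment, buyer-exempt → 0% → $0.00
Fishing rod $147.72: athletic equipment, buyer-exempt → 0% → $0.00
Subtotal = $359.57; tax = $1.94; total due = $361.51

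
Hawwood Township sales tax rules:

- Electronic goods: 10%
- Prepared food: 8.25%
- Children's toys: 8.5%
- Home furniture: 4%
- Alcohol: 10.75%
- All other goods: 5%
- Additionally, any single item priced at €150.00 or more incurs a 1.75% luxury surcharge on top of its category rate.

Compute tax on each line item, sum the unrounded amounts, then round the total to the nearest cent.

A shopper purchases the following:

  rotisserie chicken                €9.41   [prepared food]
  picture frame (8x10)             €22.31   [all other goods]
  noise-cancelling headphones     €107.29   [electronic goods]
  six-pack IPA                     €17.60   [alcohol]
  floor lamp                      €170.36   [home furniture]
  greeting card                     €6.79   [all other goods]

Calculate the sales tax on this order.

Rotisserie chicken €9.41: prepared food → 8.25% → €0.776325
Picture frame (8x10) €22.31: all other goods → 5% → €1.1155
Noise-cancelling headphones €107.29: electronic goods → 10% → €10.729
Six-pack IPA €17.60: alcohol → 10.75% → €1.892
Floor lamp €170.36: home furniture → 4% + 1.75% surcharge = 5.75% → €9.7957
Greeting card €6.79: all other goods → 5% → €0.3395
Unrounded tax sum = €24.648025 → €24.65

€24.65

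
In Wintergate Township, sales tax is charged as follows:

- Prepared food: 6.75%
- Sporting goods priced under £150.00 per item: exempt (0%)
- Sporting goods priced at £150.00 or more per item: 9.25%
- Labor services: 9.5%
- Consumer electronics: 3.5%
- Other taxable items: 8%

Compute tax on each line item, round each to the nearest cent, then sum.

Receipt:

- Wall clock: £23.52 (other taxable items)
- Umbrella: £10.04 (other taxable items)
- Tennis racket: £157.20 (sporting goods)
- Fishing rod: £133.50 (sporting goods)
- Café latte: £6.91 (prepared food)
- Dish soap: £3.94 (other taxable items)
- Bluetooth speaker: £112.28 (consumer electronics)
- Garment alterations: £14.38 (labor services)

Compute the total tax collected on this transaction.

£23.31

Wall clock £23.52: other taxable items → 8% → £1.88
Umbrella £10.04: other taxable items → 8% → £0.80
Tennis racket £157.20: sporting goods, £150.00 or more → 9.25% → £14.54
Fishing rod £133.50: sporting goods, under £150.00 → 0% → £0.00
Café latte £6.91: prepared food → 6.75% → £0.47
Dish soap £3.94: other taxable items → 8% → £0.32
Bluetooth speaker £112.28: consumer electronics → 3.5% → £3.93
Garment alterations £14.38: labor services → 9.5% → £1.37
Total tax = £1.88 + £0.80 + £14.54 + £0.47 + £0.32 + £3.93 + £1.37 = £23.31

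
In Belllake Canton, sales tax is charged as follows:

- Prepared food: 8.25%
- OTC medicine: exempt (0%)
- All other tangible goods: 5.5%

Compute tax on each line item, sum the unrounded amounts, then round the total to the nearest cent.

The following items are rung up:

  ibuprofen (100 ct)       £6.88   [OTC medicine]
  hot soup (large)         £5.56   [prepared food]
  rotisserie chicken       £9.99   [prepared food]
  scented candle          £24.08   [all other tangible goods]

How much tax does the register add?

£2.61

Ibuprofen (100 ct) £6.88: OTC medicine → 0% → £0.00
Hot soup (large) £5.56: prepared food → 8.25% → £0.4587
Rotisserie chicken £9.99: prepared food → 8.25% → £0.824175
Scented candle £24.08: all other tangible goods → 5.5% → £1.3244
Unrounded tax sum = £2.607275 → £2.61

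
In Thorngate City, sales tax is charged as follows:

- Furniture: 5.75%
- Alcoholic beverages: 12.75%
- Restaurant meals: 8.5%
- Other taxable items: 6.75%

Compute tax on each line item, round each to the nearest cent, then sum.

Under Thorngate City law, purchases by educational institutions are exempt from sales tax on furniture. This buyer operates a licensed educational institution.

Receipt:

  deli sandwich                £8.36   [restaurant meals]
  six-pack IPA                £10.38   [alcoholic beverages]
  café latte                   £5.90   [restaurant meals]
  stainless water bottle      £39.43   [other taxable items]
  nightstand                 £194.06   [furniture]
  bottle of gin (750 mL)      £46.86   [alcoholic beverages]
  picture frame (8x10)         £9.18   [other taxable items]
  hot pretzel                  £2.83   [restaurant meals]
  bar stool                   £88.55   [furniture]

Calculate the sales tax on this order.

Deli sandwich £8.36: restaurant meals → 8.5% → £0.71
Six-pack IPA £10.38: alcoholic beverages → 12.75% → £1.32
Café latte £5.90: restaurant meals → 8.5% → £0.50
Stainless water bottle £39.43: other taxable items → 6.75% → £2.66
Nightstand £194.06: furniture, buyer-exempt → 0% → £0.00
Bottle of gin (750 mL) £46.86: alcoholic beverages → 12.75% → £5.97
Picture frame (8x10) £9.18: other taxable items → 6.75% → £0.62
Hot pretzel £2.83: restaurant meals → 8.5% → £0.24
Bar stool £88.55: furniture, buyer-exempt → 0% → £0.00
Total tax = £0.71 + £1.32 + £0.50 + £2.66 + £5.97 + £0.62 + £0.24 = £12.02

£12.02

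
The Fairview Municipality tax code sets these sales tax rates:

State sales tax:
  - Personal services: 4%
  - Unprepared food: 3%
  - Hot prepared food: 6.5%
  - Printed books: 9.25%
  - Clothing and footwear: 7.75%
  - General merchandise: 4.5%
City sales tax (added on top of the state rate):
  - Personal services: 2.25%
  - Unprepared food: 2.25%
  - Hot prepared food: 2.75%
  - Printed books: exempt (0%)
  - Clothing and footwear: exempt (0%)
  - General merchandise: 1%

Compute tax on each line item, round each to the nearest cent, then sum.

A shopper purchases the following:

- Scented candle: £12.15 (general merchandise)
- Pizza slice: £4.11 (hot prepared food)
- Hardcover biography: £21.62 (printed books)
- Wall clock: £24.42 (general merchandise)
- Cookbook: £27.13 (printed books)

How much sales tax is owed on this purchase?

Scented candle £12.15: general merchandise → 4.5% + 1% city = 5.5% → £0.67
Pizza slice £4.11: hot prepared food → 6.5% + 2.75% city = 9.25% → £0.38
Hardcover biography £21.62: printed books → 9.25% + 0% city = 9.25% → £2.00
Wall clock £24.42: general merchandise → 4.5% + 1% city = 5.5% → £1.34
Cookbook £27.13: printed books → 9.25% + 0% city = 9.25% → £2.51
Total tax = £0.67 + £0.38 + £2.00 + £1.34 + £2.51 = £6.90

£6.90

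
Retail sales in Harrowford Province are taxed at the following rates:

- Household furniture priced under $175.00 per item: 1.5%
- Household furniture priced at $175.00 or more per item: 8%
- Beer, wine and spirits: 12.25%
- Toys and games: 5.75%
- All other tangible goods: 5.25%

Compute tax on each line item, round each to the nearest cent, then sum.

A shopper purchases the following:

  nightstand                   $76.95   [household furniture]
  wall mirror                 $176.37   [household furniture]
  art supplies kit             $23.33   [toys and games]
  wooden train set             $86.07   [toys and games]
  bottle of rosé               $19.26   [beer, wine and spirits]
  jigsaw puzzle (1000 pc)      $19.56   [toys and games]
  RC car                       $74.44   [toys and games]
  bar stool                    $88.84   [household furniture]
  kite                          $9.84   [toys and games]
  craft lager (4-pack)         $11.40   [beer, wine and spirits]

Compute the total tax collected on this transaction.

$32.61

Nightstand $76.95: household furniture, under $175.00 → 1.5% → $1.15
Wall mirror $176.37: household furniture, $175.00 or more → 8% → $14.11
Art supplies kit $23.33: toys and games → 5.75% → $1.34
Wooden train set $86.07: toys and games → 5.75% → $4.95
Bottle of rosé $19.26: beer, wine and spirits → 12.25% → $2.36
Jigsaw puzzle (1000 pc) $19.56: toys and games → 5.75% → $1.12
RC car $74.44: toys and games → 5.75% → $4.28
Bar stool $88.84: household furniture, under $175.00 → 1.5% → $1.33
Kite $9.84: toys and games → 5.75% → $0.57
Craft lager (4-pack) $11.40: beer, wine and spirits → 12.25% → $1.40
Total tax = $1.15 + $14.11 + $1.34 + $4.95 + $2.36 + $1.12 + $4.28 + $1.33 + $0.57 + $1.40 = $32.61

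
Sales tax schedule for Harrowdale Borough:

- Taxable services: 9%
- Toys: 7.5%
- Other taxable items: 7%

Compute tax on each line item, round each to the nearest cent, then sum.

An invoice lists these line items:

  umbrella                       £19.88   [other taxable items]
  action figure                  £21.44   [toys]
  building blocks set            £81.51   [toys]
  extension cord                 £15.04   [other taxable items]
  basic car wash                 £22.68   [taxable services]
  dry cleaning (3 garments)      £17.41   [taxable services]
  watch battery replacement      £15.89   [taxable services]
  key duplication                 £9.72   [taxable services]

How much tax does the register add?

Umbrella £19.88: other taxable items → 7% → £1.39
Action figure £21.44: toys → 7.5% → £1.61
Building blocks set £81.51: toys → 7.5% → £6.11
Extension cord £15.04: other taxable items → 7% → £1.05
Basic car wash £22.68: taxable services → 9% → £2.04
Dry cleaning (3 garments) £17.41: taxable services → 9% → £1.57
Watch battery replacement £15.89: taxable services → 9% → £1.43
Key duplication £9.72: taxable services → 9% → £0.87
Total tax = £1.39 + £1.61 + £6.11 + £1.05 + £2.04 + £1.57 + £1.43 + £0.87 = £16.07

£16.07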